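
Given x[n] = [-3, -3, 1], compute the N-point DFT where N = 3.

X[k] = Σ(n=0 to 2) x[n] · ω_3^(nk)
where ω_3 = e^(-2πi/3)

Computing each X[k]:
X[0] = -5
X[1] = -2.0000+3.4641i
X[2] = -2.0000-3.4641i

X = [-5, -2.0000+3.4641i, -2.0000-3.4641i]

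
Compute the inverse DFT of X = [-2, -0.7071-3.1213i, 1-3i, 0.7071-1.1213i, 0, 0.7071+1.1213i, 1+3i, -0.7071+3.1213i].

x[n] = (1/8) Σ(k=0 to 7) X[k] · e^(2πikn/8)

Computing each x[n]:
x[0] = 0
x[1] = 1
x[2] = 0
x[3] = 0
x[4] = 0
x[5] = 0
x[6] = -1
x[7] = -2

x = [0, 1, 0, 0, 0, 0, -1, -2]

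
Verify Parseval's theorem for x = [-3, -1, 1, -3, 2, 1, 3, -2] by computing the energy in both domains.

Time domain:
Σ|x[n]|² = |-3|² + |-1|² + |1|² + |-3|² + |2|² + |1|² + |3|² + |-2|² = 38.0000

Frequency domain:
(1/8)Σ|X[k]|² = (1/8)(|-2|² + |-5.7071+4.1213i|² + |-5-5i|² + |-4.2929+0.1213i|² + |8|² + |-4.2929-0.1213i|² + |-5+5i|² + |-5.7071-4.1213i|²) = (1/8)·304.0000 = 38.0000

Both sides agree, confirming Parseval's theorem.

Σ|x[n]|² = (1/N)Σ|X[k]|² = 38.0000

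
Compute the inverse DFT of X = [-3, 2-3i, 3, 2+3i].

x[n] = (1/4) Σ(k=0 to 3) X[k] · e^(2πikn/4)

Computing each x[n]:
x[0] = 1
x[1] = 0
x[2] = -1
x[3] = -3

x = [1, 0, -1, -3]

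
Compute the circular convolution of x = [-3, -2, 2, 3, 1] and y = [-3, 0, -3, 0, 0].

(x ⊛ y)[n] = Σ(m=0 to 4) x[m] · y[(n-m) mod 5]

Computing each output sample:
(x ⊛ y)[0] = 0
(x ⊛ y)[1] = 3
(x ⊛ y)[2] = 3
(x ⊛ y)[3] = -3
(x ⊛ y)[4] = -9

x ⊛ y = [0, 3, 3, -3, -9]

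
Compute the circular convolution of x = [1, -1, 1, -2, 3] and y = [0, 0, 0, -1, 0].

(x ⊛ y)[n] = Σ(m=0 to 4) x[m] · y[(n-m) mod 5]

Computing each output sample:
(x ⊛ y)[0] = -1
(x ⊛ y)[1] = 2
(x ⊛ y)[2] = -3
(x ⊛ y)[3] = -1
(x ⊛ y)[4] = 1

x ⊛ y = [-1, 2, -3, -1, 1]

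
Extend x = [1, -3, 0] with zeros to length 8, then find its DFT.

Original 3-point DFT: [-2, 2.5000+2.5981i, 2.5000-2.5981i]
Zero-padded 8-point DFT provides frequency interpolation.

DFT_8([x, 0, ...]) = [-2, -1.1213+2.1213i, 1+3i, 3.1213+2.1213i, 4, 3.1213-2.1213i, 1-3i, -1.1213-2.1213i]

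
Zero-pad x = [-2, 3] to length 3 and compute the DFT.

Original 2-point DFT: [1, -5]
Zero-padded 3-point DFT provides frequency interpolation.

DFT_3([x, 0, ...]) = [1, -3.5000-2.5981i, -3.5000+2.5981i]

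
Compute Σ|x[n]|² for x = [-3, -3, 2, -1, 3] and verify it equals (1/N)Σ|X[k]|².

Time domain:
Σ|x[n]|² = |-3|² + |-3|² + |2|² + |-1|² + |3|² = 32.0000

Frequency domain:
(1/5)Σ|X[k]|² = (1/5)(|-2|² + |-3.8090+3.9430i|² + |-2.6910+6.3799i|² + |-2.6910-6.3799i|² + |-3.8090-3.9430i|²) = (1/5)·160.0000 = 32.0000

Both sides agree, confirming Parseval's theorem.

Σ|x[n]|² = (1/N)Σ|X[k]|² = 32.0000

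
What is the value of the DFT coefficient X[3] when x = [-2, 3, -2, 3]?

X[3] = Σ(n=0 to 3) x[n] · ω_4^(3n) where ω_4 = e^(-2πi/4)
= (-2)·ω_4^0 + (3)·ω_4^3 + (-2)·ω_4^6 + (3)·ω_4^9

X[3] = 0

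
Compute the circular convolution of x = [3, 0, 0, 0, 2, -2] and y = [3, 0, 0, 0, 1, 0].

(x ⊛ y)[n] = Σ(m=0 to 5) x[m] · y[(n-m) mod 6]

Computing each output sample:
(x ⊛ y)[0] = 9
(x ⊛ y)[1] = 0
(x ⊛ y)[2] = 2
(x ⊛ y)[3] = -2
(x ⊛ y)[4] = 9
(x ⊛ y)[5] = -6

x ⊛ y = [9, 0, 2, -2, 9, -6]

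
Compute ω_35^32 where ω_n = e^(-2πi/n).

ω_35^32 = e^(-2πi·32/35)
= cos(-2π·32/35) + i·sin(-2π·32/35)
= cos(-64π/35) + i·sin(-64π/35)

ω_35^32 = cos(-64π/35) + i·sin(-64π/35) = 0.8584+0.5129i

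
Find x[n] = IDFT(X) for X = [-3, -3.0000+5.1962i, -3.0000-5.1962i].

x[n] = (1/3) Σ(k=0 to 2) X[k] · e^(2πikn/3)

Computing each x[n]:
x[0] = -3
x[1] = -3
x[2] = 3

x = [-3, -3, 3]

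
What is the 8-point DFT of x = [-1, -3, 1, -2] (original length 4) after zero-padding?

Original 4-point DFT: [-5, -2+1i, 5, -2-1i]
Zero-padded 8-point DFT provides frequency interpolation.

DFT_8([x, 0, ...]) = [-5, -1.7071+2.5355i, -2+1i, -0.2929+4.5355i, 5, -0.2929-4.5355i, -2-1i, -1.7071-2.5355i]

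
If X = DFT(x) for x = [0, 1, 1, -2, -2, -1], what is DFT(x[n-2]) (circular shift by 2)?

Time shift by 2: X_shifted[k] = ω_6^(2k) · X[k]
Shifted x = [-2, -1, 0, 1, 1, -2]

DFT(x[n-2]) = [-3, -5, -1.7321i, 1, 1.7321i, -5]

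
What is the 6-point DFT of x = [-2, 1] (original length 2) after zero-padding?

Original 2-point DFT: [-1, -3]
Zero-padded 6-point DFT provides frequency interpolation.

DFT_6([x, 0, ...]) = [-1, -1.5000-0.8660i, -2.5000-0.8660i, -3, -2.5000+0.8660i, -1.5000+0.8660i]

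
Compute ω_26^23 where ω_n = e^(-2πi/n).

ω_26^23 = e^(-2πi·23/26)
= cos(-2π·23/26) + i·sin(-2π·23/26)
= cos(-46π/26) + i·sin(-46π/26)

ω_26^23 = cos(-46π/26) + i·sin(-46π/26) = 0.7485+0.6631i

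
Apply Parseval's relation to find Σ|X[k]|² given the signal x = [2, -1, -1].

Parseval: Σ|x[n]|² = (1/N)Σ|X[k]|², so Σ|X[k]|² = N·Σ|x[n]|² = 3·6.0000

Σ|X[k]|² = N·Σ|x[n]|² = 3·6.0000 = 18.0000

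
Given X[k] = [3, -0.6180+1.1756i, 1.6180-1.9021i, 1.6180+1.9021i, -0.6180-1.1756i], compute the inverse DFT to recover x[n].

x[n] = (1/5) Σ(k=0 to 4) X[k] · e^(2πikn/5)

Computing each x[n]:
x[0] = 1
x[1] = 0
x[2] = 0
x[3] = 2
x[4] = 0

x = [1, 0, 0, 2, 0]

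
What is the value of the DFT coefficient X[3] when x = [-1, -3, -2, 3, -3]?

X[3] = Σ(n=0 to 4) x[n] · ω_5^(3n) where ω_5 = e^(-2πi/5)
= (-1)·ω_5^0 + (-3)·ω_5^3 + (-2)·ω_5^6 + (3)·ω_5^9 + (-3)·ω_5^12

X[3] = 4.1631+4.7553i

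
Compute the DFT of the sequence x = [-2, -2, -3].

X[k] = Σ(n=0 to 2) x[n] · ω_3^(nk)
where ω_3 = e^(-2πi/3)

Computing each X[k]:
X[0] = -7
X[1] = 0.5000-0.8660i
X[2] = 0.5000+0.8660i

X = [-7, 0.5000-0.8660i, 0.5000+0.8660i]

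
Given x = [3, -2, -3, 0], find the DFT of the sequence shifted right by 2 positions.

Time shift by 2: X_shifted[k] = ω_4^(2k) · X[k]
Shifted x = [-3, 0, 3, -2]

DFT(x[n-2]) = [-2, -6-2i, 2, -6+2i]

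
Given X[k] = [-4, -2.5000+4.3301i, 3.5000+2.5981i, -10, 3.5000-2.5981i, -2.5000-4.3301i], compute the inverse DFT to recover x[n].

x[n] = (1/6) Σ(k=0 to 5) X[k] · e^(2πikn/6)

Computing each x[n]:
x[0] = -2
x[1] = -2
x[2] = -3
x[3] = 3
x[4] = -2
x[5] = 2

x = [-2, -2, -3, 3, -2, 2]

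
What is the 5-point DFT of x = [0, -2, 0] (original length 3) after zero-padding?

Original 3-point DFT: [-2, 1.0000+1.7321i, 1.0000-1.7321i]
Zero-padded 5-point DFT provides frequency interpolation.

DFT_5([x, 0, ...]) = [-2, -0.6180+1.9021i, 1.6180+1.1756i, 1.6180-1.1756i, -0.6180-1.9021i]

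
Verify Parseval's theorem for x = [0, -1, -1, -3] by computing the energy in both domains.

Time domain:
Σ|x[n]|² = |0|² + |-1|² + |-1|² + |-3|² = 11.0000

Frequency domain:
(1/4)Σ|X[k]|² = (1/4)(|-5|² + |1-2i|² + |3|² + |1+2i|²) = (1/4)·44.0000 = 11.0000

Both sides agree, confirming Parseval's theorem.

Σ|x[n]|² = (1/N)Σ|X[k]|² = 11.0000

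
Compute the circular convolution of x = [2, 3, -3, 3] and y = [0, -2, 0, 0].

(x ⊛ y)[n] = Σ(m=0 to 3) x[m] · y[(n-m) mod 4]

Computing each output sample:
(x ⊛ y)[0] = -6
(x ⊛ y)[1] = -4
(x ⊛ y)[2] = -6
(x ⊛ y)[3] = 6

x ⊛ y = [-6, -4, -6, 6]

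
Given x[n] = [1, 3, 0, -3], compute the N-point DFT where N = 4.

X[k] = Σ(n=0 to 3) x[n] · ω_4^(nk)
where ω_4 = e^(-2πi/4)

Computing each X[k]:
X[0] = 1
X[1] = 1-6i
X[2] = 1
X[3] = 1+6i

X = [1, 1-6i, 1, 1+6i]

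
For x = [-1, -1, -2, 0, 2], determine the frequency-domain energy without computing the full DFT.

Parseval: Σ|x[n]|² = (1/N)Σ|X[k]|², so Σ|X[k]|² = N·Σ|x[n]|² = 5·10.0000

Σ|X[k]|² = N·Σ|x[n]|² = 5·10.0000 = 50.0000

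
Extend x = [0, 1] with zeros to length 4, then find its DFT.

Original 2-point DFT: [1, -1]
Zero-padded 4-point DFT provides frequency interpolation.

DFT_4([x, 0, ...]) = [1, -1i, -1, 1i]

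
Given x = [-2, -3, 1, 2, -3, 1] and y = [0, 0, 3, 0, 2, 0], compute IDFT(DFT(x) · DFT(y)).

(x ⊛ y)[n] = Σ(m=0 to 5) x[m] · y[(n-m) mod 6]

Computing each output sample:
(x ⊛ y)[0] = -7
(x ⊛ y)[1] = 7
(x ⊛ y)[2] = -12
(x ⊛ y)[3] = -7
(x ⊛ y)[4] = -1
(x ⊛ y)[5] = 0

x ⊛ y = [-7, 7, -12, -7, -1, 0]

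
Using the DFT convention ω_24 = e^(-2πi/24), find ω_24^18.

ω_24^18 = e^(-2πi·18/24)
= cos(-2π·18/24) + i·sin(-2π·18/24)
= cos(-36π/24) + i·sin(-36π/24)

ω_24^18 = cos(-36π/24) + i·sin(-36π/24) = 1i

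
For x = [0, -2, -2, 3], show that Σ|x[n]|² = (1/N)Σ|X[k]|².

Time domain:
Σ|x[n]|² = |0|² + |-2|² + |-2|² + |3|² = 17.0000

Frequency domain:
(1/4)Σ|X[k]|² = (1/4)(|-1|² + |2+5i|² + |-3|² + |2-5i|²) = (1/4)·68.0000 = 17.0000

Both sides agree, confirming Parseval's theorem.

Σ|x[n]|² = (1/N)Σ|X[k]|² = 17.0000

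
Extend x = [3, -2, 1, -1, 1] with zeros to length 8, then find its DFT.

Original 5-point DFT: [2, 2.6910+1.6776i, 3.8090+3.6655i, 3.8090-3.6655i, 2.6910-1.6776i]
Zero-padded 8-point DFT provides frequency interpolation.

DFT_8([x, 0, ...]) = [2, 1.2929+1.1213i, 3+1i, 2.7071+3.1213i, 8, 2.7071-3.1213i, 3-1i, 1.2929-1.1213i]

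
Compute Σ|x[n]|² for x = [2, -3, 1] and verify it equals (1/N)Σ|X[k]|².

Time domain:
Σ|x[n]|² = |2|² + |-3|² + |1|² = 14.0000

Frequency domain:
(1/3)Σ|X[k]|² = (1/3)(|0|² + |3.0000+3.4641i|² + |3.0000-3.4641i|²) = (1/3)·42.0000 = 14.0000

Both sides agree, confirming Parseval's theorem.

Σ|x[n]|² = (1/N)Σ|X[k]|² = 14.0000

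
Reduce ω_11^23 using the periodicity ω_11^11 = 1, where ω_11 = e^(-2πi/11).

Since ω_11^11 = 1, powers reduce modulo 11.
23 mod 11 = 1
So ω_11^23 = ω_11^1 = e^(-2πi·1/11)

ω_11^23 = ω_11^1 = 0.8413-0.5406i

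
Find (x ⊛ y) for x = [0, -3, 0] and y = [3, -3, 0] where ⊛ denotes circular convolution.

(x ⊛ y)[n] = Σ(m=0 to 2) x[m] · y[(n-m) mod 3]

Computing each output sample:
(x ⊛ y)[0] = 0
(x ⊛ y)[1] = -9
(x ⊛ y)[2] = 9

x ⊛ y = [0, -9, 9]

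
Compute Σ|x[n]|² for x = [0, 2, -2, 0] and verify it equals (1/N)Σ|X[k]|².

Time domain:
Σ|x[n]|² = |0|² + |2|² + |-2|² + |0|² = 8.0000

Frequency domain:
(1/4)Σ|X[k]|² = (1/4)(|0|² + |2-2i|² + |-4|² + |2+2i|²) = (1/4)·32.0000 = 8.0000

Both sides agree, confirming Parseval's theorem.

Σ|x[n]|² = (1/N)Σ|X[k]|² = 8.0000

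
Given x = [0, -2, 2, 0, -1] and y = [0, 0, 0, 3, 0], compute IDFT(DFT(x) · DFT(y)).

(x ⊛ y)[n] = Σ(m=0 to 4) x[m] · y[(n-m) mod 5]

Computing each output sample:
(x ⊛ y)[0] = 6
(x ⊛ y)[1] = 0
(x ⊛ y)[2] = -3
(x ⊛ y)[3] = 0
(x ⊛ y)[4] = -6

x ⊛ y = [6, 0, -3, 0, -6]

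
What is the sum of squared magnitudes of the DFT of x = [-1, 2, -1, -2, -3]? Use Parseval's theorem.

Parseval: Σ|x[n]|² = (1/N)Σ|X[k]|², so Σ|X[k]|² = N·Σ|x[n]|² = 5·19.0000

Σ|X[k]|² = N·Σ|x[n]|² = 5·19.0000 = 95.0000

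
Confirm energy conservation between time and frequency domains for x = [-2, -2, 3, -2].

Time domain:
Σ|x[n]|² = |-2|² + |-2|² + |3|² + |-2|² = 21.0000

Frequency domain:
(1/4)Σ|X[k]|² = (1/4)(|-3|² + |-5|² + |5|² + |-5|²) = (1/4)·84.0000 = 21.0000

Both sides agree, confirming Parseval's theorem.

Σ|x[n]|² = (1/N)Σ|X[k]|² = 21.0000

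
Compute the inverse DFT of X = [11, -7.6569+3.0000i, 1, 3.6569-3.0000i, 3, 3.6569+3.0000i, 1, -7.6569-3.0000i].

x[n] = (1/8) Σ(k=0 to 7) X[k] · e^(2πikn/8)

Computing each x[n]:
x[0] = 1
x[1] = -1
x[2] = 0
x[3] = 3
x[4] = 3
x[5] = 3
x[6] = 3
x[7] = -1

x = [1, -1, 0, 3, 3, 3, 3, -1]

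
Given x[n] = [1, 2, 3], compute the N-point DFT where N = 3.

X[k] = Σ(n=0 to 2) x[n] · ω_3^(nk)
where ω_3 = e^(-2πi/3)

Computing each X[k]:
X[0] = 6
X[1] = -1.5000+0.8660i
X[2] = -1.5000-0.8660i

X = [6, -1.5000+0.8660i, -1.5000-0.8660i]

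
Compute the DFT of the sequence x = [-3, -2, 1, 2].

X[k] = Σ(n=0 to 3) x[n] · ω_4^(nk)
where ω_4 = e^(-2πi/4)

Computing each X[k]:
X[0] = -2
X[1] = -4+4i
X[2] = -2
X[3] = -4-4i

X = [-2, -4+4i, -2, -4-4i]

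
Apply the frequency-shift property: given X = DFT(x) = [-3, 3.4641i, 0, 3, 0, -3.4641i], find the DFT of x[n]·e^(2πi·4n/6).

Modulation property: DFT(ω_6^(-4n)·x[n]) = X[(k-4) mod 6], so circularly shift X by 4 positions.

X[k-4] = [0, 3, 0, -3.4641i, -3, 3.4641i]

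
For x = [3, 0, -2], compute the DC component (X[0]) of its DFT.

X[0] = Σ(n=0 to 2) x[n] · ω_3^0 = Σ x[n]
= (3) + (0) + (-2)

X[0] = 1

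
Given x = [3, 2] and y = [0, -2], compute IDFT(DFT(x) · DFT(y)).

(x ⊛ y)[n] = Σ(m=0 to 1) x[m] · y[(n-m) mod 2]

Computing each output sample:
(x ⊛ y)[0] = -4
(x ⊛ y)[1] = -6

x ⊛ y = [-4, -6]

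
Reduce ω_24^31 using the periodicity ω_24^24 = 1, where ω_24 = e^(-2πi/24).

Since ω_24^24 = 1, powers reduce modulo 24.
31 mod 24 = 7
So ω_24^31 = ω_24^7 = e^(-2πi·7/24)

ω_24^31 = ω_24^7 = -0.2588-0.9659i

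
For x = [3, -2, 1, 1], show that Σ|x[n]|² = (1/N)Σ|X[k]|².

Time domain:
Σ|x[n]|² = |3|² + |-2|² + |1|² + |1|² = 15.0000

Frequency domain:
(1/4)Σ|X[k]|² = (1/4)(|3|² + |2+3i|² + |5|² + |2-3i|²) = (1/4)·60.0000 = 15.0000

Both sides agree, confirming Parseval's theorem.

Σ|x[n]|² = (1/N)Σ|X[k]|² = 15.0000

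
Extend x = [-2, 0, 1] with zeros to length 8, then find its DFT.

Original 3-point DFT: [-1, -2.5000+0.8660i, -2.5000-0.8660i]
Zero-padded 8-point DFT provides frequency interpolation.

DFT_8([x, 0, ...]) = [-1, -2-1i, -3, -2+1i, -1, -2-1i, -3, -2+1i]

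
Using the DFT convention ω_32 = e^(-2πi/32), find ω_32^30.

ω_32^30 = e^(-2πi·30/32)
= cos(-2π·30/32) + i·sin(-2π·30/32)
= cos(-60π/32) + i·sin(-60π/32)

ω_32^30 = cos(-60π/32) + i·sin(-60π/32) = 0.9239+0.3827i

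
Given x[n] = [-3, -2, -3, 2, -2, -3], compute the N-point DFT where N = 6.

X[k] = Σ(n=0 to 5) x[n] · ω_6^(nk)
where ω_6 = e^(-2πi/6)

Computing each X[k]:
X[0] = -11
X[1] = -5
X[2] = 4.0000-1.7321i
X[3] = -5
X[4] = 4.0000+1.7321i
X[5] = -5

X = [-11, -5, 4.0000-1.7321i, -5, 4.0000+1.7321i, -5]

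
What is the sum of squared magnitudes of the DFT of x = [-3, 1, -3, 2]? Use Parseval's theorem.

Parseval: Σ|x[n]|² = (1/N)Σ|X[k]|², so Σ|X[k]|² = N·Σ|x[n]|² = 4·23.0000

Σ|X[k]|² = N·Σ|x[n]|² = 4·23.0000 = 92.0000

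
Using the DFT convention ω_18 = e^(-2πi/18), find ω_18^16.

ω_18^16 = e^(-2πi·16/18)
= cos(-2π·16/18) + i·sin(-2π·16/18)
= cos(-32π/18) + i·sin(-32π/18)

ω_18^16 = cos(-32π/18) + i·sin(-32π/18) = 0.7660+0.6428i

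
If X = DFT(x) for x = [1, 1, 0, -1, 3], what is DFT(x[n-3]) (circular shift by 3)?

Time shift by 3: X_shifted[k] = ω_5^(3k) · X[k]
Shifted x = [0, -1, 3, 1, 1]

DFT(x[n-3]) = [4, -3.2361+0.7265i, 1.2361+3.0777i, 1.2361-3.0777i, -3.2361-0.7265i]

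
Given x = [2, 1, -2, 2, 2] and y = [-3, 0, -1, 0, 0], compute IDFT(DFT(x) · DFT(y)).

(x ⊛ y)[n] = Σ(m=0 to 4) x[m] · y[(n-m) mod 5]

Computing each output sample:
(x ⊛ y)[0] = -8
(x ⊛ y)[1] = -5
(x ⊛ y)[2] = 4
(x ⊛ y)[3] = -7
(x ⊛ y)[4] = -4

x ⊛ y = [-8, -5, 4, -7, -4]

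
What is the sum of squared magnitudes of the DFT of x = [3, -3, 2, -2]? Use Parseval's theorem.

Parseval: Σ|x[n]|² = (1/N)Σ|X[k]|², so Σ|X[k]|² = N·Σ|x[n]|² = 4·26.0000

Σ|X[k]|² = N·Σ|x[n]|² = 4·26.0000 = 104.0000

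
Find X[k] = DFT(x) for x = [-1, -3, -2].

X[k] = Σ(n=0 to 2) x[n] · ω_3^(nk)
where ω_3 = e^(-2πi/3)

Computing each X[k]:
X[0] = -6
X[1] = 1.5000+0.8660i
X[2] = 1.5000-0.8660i

X = [-6, 1.5000+0.8660i, 1.5000-0.8660i]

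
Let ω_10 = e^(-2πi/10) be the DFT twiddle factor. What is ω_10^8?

ω_10^8 = e^(-2πi·8/10)
= cos(-2π·8/10) + i·sin(-2π·8/10)
= cos(-16π/10) + i·sin(-16π/10)

ω_10^8 = cos(-16π/10) + i·sin(-16π/10) = 0.3090+0.9511i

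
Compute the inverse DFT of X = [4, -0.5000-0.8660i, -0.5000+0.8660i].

x[n] = (1/3) Σ(k=0 to 2) X[k] · e^(2πikn/3)

Computing each x[n]:
x[0] = 1
x[1] = 2
x[2] = 1

x = [1, 2, 1]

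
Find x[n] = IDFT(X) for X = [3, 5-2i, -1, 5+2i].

x[n] = (1/4) Σ(k=0 to 3) X[k] · e^(2πikn/4)

Computing each x[n]:
x[0] = 3
x[1] = 2
x[2] = -2
x[3] = 0

x = [3, 2, -2, 0]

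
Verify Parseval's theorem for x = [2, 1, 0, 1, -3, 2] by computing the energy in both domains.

Time domain:
Σ|x[n]|² = |2|² + |1|² + |0|² + |1|² + |-3|² + |2|² = 19.0000

Frequency domain:
(1/6)Σ|X[k]|² = (1/6)(|3|² + |4.0000-1.7321i|² + |3.0000+3.4641i|² + |-5|² + |3.0000-3.4641i|² + |4.0000+1.7321i|²) = (1/6)·114.0000 = 19.0000

Both sides agree, confirming Parseval's theorem.

Σ|x[n]|² = (1/N)Σ|X[k]|² = 19.0000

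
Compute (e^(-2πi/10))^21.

Since ω_10^10 = 1, powers reduce modulo 10.
21 mod 10 = 1
So ω_10^21 = ω_10^1 = e^(-2πi·1/10)

ω_10^21 = ω_10^1 = 0.8090-0.5878i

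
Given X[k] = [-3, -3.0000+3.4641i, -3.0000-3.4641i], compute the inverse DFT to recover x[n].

x[n] = (1/3) Σ(k=0 to 2) X[k] · e^(2πikn/3)

Computing each x[n]:
x[0] = -3
x[1] = -2
x[2] = 2

x = [-3, -2, 2]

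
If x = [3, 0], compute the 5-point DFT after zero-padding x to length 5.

Original 2-point DFT: [3, 3]
Zero-padded 5-point DFT provides frequency interpolation.

DFT_5([x, 0, ...]) = [3, 3, 3, 3, 3]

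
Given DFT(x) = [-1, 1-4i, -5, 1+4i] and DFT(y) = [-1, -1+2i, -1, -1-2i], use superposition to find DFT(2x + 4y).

By linearity: DFT(2x + 4y) = 2·DFT(x) + 4·DFT(y)
= 2·[-1, 1-4i, -5, 1+4i] + 4·[-1, -1+2i, -1, -1-2i]

Computing element-wise:
Z[0] = 2·(-1) + 4·(-1) = -6
Z[1] = 2·(1-4i) + 4·(-1+2i) = -2
Z[2] = 2·(-5) + 4·(-1) = -14
Z[3] = 2·(1+4i) + 4·(-1-2i) = -2

DFT(2x + 4y) = 2·X + 4·Y = [-6, -2, -14, -2]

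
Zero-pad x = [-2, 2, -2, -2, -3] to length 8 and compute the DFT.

Original 5-point DFT: [-7, 0.9271-4.7553i, -2.4271-2.9389i, -2.4271+2.9389i, 0.9271+4.7553i]
Zero-padded 8-point DFT provides frequency interpolation.

DFT_8([x, 0, ...]) = [-7, 3.8284+2.0000i, -3-4i, -1.8284-2.0000i, -7, -1.8284+2.0000i, -3+4i, 3.8284-2.0000i]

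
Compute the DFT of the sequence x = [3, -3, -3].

X[k] = Σ(n=0 to 2) x[n] · ω_3^(nk)
where ω_3 = e^(-2πi/3)

Computing each X[k]:
X[0] = -3
X[1] = 6
X[2] = 6

X = [-3, 6, 6]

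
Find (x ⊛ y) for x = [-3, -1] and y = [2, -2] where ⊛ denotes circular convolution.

(x ⊛ y)[n] = Σ(m=0 to 1) x[m] · y[(n-m) mod 2]

Computing each output sample:
(x ⊛ y)[0] = -4
(x ⊛ y)[1] = 4

x ⊛ y = [-4, 4]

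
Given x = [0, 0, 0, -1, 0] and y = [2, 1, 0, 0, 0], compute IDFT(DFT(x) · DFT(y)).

(x ⊛ y)[n] = Σ(m=0 to 4) x[m] · y[(n-m) mod 5]

Computing each output sample:
(x ⊛ y)[0] = 0
(x ⊛ y)[1] = 0
(x ⊛ y)[2] = 0
(x ⊛ y)[3] = -2
(x ⊛ y)[4] = -1

x ⊛ y = [0, 0, 0, -2, -1]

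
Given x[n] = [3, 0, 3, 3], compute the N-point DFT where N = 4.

X[k] = Σ(n=0 to 3) x[n] · ω_4^(nk)
where ω_4 = e^(-2πi/4)

Computing each X[k]:
X[0] = 9
X[1] = 3i
X[2] = 3
X[3] = -3i

X = [9, 3i, 3, -3i]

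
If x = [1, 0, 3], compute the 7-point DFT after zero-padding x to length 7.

Original 3-point DFT: [4, -0.5000+2.5981i, -0.5000-2.5981i]
Zero-padded 7-point DFT provides frequency interpolation.

DFT_7([x, 0, ...]) = [4, 0.3324-2.9248i, -1.7029+1.3017i, 2.8705+2.3455i, 2.8705-2.3455i, -1.7029-1.3017i, 0.3324+2.9248i]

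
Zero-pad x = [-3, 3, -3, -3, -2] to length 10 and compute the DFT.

Original 5-point DFT: [-8, 2.1631-4.7553i, -5.6631-2.9389i, -5.6631+2.9389i, 2.1631+4.7553i]
Zero-padded 10-point DFT provides frequency interpolation.

DFT_10([x, 0, ...]) = [-8, 1.0451+5.1186i, 2.1631-4.7553i, -4.5451-4.4778i, -5.6631-2.9389i, -8, -5.6631+2.9389i, -4.5451+4.4778i, 2.1631+4.7553i, 1.0451-5.1186i]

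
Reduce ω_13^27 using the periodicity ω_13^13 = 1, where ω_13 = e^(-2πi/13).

Since ω_13^13 = 1, powers reduce modulo 13.
27 mod 13 = 1
So ω_13^27 = ω_13^1 = e^(-2πi·1/13)

ω_13^27 = ω_13^1 = 0.8855-0.4647i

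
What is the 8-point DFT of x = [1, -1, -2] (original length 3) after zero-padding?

Original 3-point DFT: [-2, 2.5000-0.8660i, 2.5000+0.8660i]
Zero-padded 8-point DFT provides frequency interpolation.

DFT_8([x, 0, ...]) = [-2, 0.2929+2.7071i, 3+1i, 1.7071-1.2929i, 0, 1.7071+1.2929i, 3-1i, 0.2929-2.7071i]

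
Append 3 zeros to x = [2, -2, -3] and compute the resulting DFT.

Original 3-point DFT: [-3, 4.5000-0.8660i, 4.5000+0.8660i]
Zero-padded 6-point DFT provides frequency interpolation.

DFT_6([x, 0, ...]) = [-3, 2.5000+4.3301i, 4.5000-0.8660i, 1, 4.5000+0.8660i, 2.5000-4.3301i]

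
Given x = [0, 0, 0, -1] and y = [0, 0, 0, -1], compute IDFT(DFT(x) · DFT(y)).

(x ⊛ y)[n] = Σ(m=0 to 3) x[m] · y[(n-m) mod 4]

Computing each output sample:
(x ⊛ y)[0] = 0
(x ⊛ y)[1] = 0
(x ⊛ y)[2] = 1
(x ⊛ y)[3] = 0

x ⊛ y = [0, 0, 1, 0]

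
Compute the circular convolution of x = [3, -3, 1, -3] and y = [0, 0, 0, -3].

(x ⊛ y)[n] = Σ(m=0 to 3) x[m] · y[(n-m) mod 4]

Computing each output sample:
(x ⊛ y)[0] = 9
(x ⊛ y)[1] = -3
(x ⊛ y)[2] = 9
(x ⊛ y)[3] = -9

x ⊛ y = [9, -3, 9, -9]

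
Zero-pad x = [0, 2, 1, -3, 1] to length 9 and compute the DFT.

Original 5-point DFT: [1, 2.5451-3.3022i, -3.0451+3.2164i, -3.0451-3.2164i, 2.5451+3.3022i]
Zero-padded 9-point DFT provides frequency interpolation.

DFT_9([x, 0, ...]) = [1, 2.2660-0.0143i, 1.6736-4.2669i, -5.0000-1.7321i, 0.5603+3.5416i, 0.5603-3.5416i, -5.0000+1.7321i, 1.6736+4.2669i, 2.2660+0.0143i]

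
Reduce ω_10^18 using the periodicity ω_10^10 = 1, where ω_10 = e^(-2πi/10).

Since ω_10^10 = 1, powers reduce modulo 10.
18 mod 10 = 8
So ω_10^18 = ω_10^8 = e^(-2πi·8/10)

ω_10^18 = ω_10^8 = 0.3090+0.9511i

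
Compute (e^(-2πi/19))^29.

Since ω_19^19 = 1, powers reduce modulo 19.
29 mod 19 = 10
So ω_19^29 = ω_19^10 = e^(-2πi·10/19)

ω_19^29 = ω_19^10 = -0.9864+0.1646i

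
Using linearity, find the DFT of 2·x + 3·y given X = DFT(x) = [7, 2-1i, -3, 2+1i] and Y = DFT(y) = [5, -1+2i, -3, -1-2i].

By linearity: DFT(2x + 3y) = 2·DFT(x) + 3·DFT(y)
= 2·[7, 2-1i, -3, 2+1i] + 3·[5, -1+2i, -3, -1-2i]

Computing element-wise:
Z[0] = 2·(7) + 3·(5) = 29
Z[1] = 2·(2-1i) + 3·(-1+2i) = 1+4i
Z[2] = 2·(-3) + 3·(-3) = -15
Z[3] = 2·(2+1i) + 3·(-1-2i) = 1-4i

DFT(2x + 3y) = 2·X + 3·Y = [29, 1+4i, -15, 1-4i]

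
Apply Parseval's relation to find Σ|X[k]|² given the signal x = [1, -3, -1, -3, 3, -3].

Parseval: Σ|x[n]|² = (1/N)Σ|X[k]|², so Σ|X[k]|² = N·Σ|x[n]|² = 6·38.0000

Σ|X[k]|² = N·Σ|x[n]|² = 6·38.0000 = 228.0000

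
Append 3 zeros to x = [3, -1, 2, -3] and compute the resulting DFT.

Original 4-point DFT: [1, 1-2i, 9, 1+2i]
Zero-padded 7-point DFT provides frequency interpolation.

DFT_7([x, 0, ...]) = [1, 4.6344+0.1336i, -0.4499-0.5028i, 5.8155+4.9223i, 5.8155-4.9223i, -0.4499+0.5028i, 4.6344-0.1336i]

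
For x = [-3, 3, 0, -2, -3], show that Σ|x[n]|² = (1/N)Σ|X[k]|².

Time domain:
Σ|x[n]|² = |-3|² + |3|² + |0|² + |-2|² + |-3|² = 31.0000

Frequency domain:
(1/5)Σ|X[k]|² = (1/5)(|-5|² + |-1.3820-6.8819i|² + |-3.6180-1.6246i|² + |-3.6180+1.6246i|² + |-1.3820+6.8819i|²) = (1/5)·155.0000 = 31.0000

Both sides agree, confirming Parseval's theorem.

Σ|x[n]|² = (1/N)Σ|X[k]|² = 31.0000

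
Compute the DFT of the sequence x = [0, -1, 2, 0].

X[k] = Σ(n=0 to 3) x[n] · ω_4^(nk)
where ω_4 = e^(-2πi/4)

Computing each X[k]:
X[0] = 1
X[1] = -2+1i
X[2] = 3
X[3] = -2-1i

X = [1, -2+1i, 3, -2-1i]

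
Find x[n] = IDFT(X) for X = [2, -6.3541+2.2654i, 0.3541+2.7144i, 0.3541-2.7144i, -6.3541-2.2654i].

x[n] = (1/5) Σ(k=0 to 4) X[k] · e^(2πikn/5)

Computing each x[n]:
x[0] = -2
x[1] = -2
x[2] = 3
x[3] = 2
x[4] = 1

x = [-2, -2, 3, 2, 1]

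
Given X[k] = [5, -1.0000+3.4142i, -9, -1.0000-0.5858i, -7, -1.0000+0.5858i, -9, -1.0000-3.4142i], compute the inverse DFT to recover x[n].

x[n] = (1/8) Σ(k=0 to 7) X[k] · e^(2πikn/8)

Computing each x[n]:
x[0] = -3
x[1] = 1
x[2] = 1
x[3] = 1
x[4] = -2
x[5] = 2
x[6] = 3
x[7] = 2

x = [-3, 1, 1, 1, -2, 2, 3, 2]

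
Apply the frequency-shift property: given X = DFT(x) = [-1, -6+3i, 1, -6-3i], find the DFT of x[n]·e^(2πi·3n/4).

Modulation property: DFT(ω_4^(-3n)·x[n]) = X[(k-3) mod 4], so circularly shift X by 3 positions.

X[k-3] = [-6+3i, 1, -6-3i, -1]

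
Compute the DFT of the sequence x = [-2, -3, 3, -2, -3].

X[k] = Σ(n=0 to 4) x[n] · ω_5^(nk)
where ω_5 = e^(-2πi/5)

Computing each X[k]:
X[0] = -7
X[1] = -4.6631-2.9389i
X[2] = 3.1631+4.7553i
X[3] = 3.1631-4.7553i
X[4] = -4.6631+2.9389i

X = [-7, -4.6631-2.9389i, 3.1631+4.7553i, 3.1631-4.7553i, -4.6631+2.9389i]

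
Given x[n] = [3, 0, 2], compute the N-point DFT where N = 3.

X[k] = Σ(n=0 to 2) x[n] · ω_3^(nk)
where ω_3 = e^(-2πi/3)

Computing each X[k]:
X[0] = 5
X[1] = 2.0000+1.7321i
X[2] = 2.0000-1.7321i

X = [5, 2.0000+1.7321i, 2.0000-1.7321i]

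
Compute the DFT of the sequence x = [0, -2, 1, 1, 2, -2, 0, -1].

X[k] = Σ(n=0 to 7) x[n] · ω_8^(nk)
where ω_8 = e^(-2πi/8)

Computing each X[k]:
X[0] = -1
X[1] = -3.4142-2.4142i
X[2] = 1+4i
X[3] = -0.5858-0.4142i
X[4] = 7
X[5] = -0.5858+0.4142i
X[6] = 1-4i
X[7] = -3.4142+2.4142i

X = [-1, -3.4142-2.4142i, 1+4i, -0.5858-0.4142i, 7, -0.5858+0.4142i, 1-4i, -3.4142+2.4142i]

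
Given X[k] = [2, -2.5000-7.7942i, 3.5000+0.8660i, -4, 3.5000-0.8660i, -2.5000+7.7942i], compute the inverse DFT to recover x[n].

x[n] = (1/6) Σ(k=0 to 5) X[k] · e^(2πikn/6)

Computing each x[n]:
x[0] = 0
x[1] = 2
x[2] = 2
x[3] = 3
x[4] = -3
x[5] = -2

x = [0, 2, 2, 3, -3, -2]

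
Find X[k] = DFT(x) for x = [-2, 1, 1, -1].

X[k] = Σ(n=0 to 3) x[n] · ω_4^(nk)
where ω_4 = e^(-2πi/4)

Computing each X[k]:
X[0] = -1
X[1] = -3-2i
X[2] = -1
X[3] = -3+2i

X = [-1, -3-2i, -1, -3+2i]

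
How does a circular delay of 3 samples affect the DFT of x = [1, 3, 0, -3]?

Time shift by 3: X_shifted[k] = ω_4^(3k) · X[k]
Shifted x = [3, 0, -3, 1]

DFT(x[n-3]) = [1, 6+1i, -1, 6-1i]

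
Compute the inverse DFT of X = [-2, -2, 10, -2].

x[n] = (1/4) Σ(k=0 to 3) X[k] · e^(2πikn/4)

Computing each x[n]:
x[0] = 1
x[1] = -3
x[2] = 3
x[3] = -3

x = [1, -3, 3, -3]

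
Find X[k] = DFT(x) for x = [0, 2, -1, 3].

X[k] = Σ(n=0 to 3) x[n] · ω_4^(nk)
where ω_4 = e^(-2πi/4)

Computing each X[k]:
X[0] = 4
X[1] = 1+1i
X[2] = -6
X[3] = 1-1i

X = [4, 1+1i, -6, 1-1i]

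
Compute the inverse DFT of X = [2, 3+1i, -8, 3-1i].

x[n] = (1/4) Σ(k=0 to 3) X[k] · e^(2πikn/4)

Computing each x[n]:
x[0] = 0
x[1] = 2
x[2] = -3
x[3] = 3

x = [0, 2, -3, 3]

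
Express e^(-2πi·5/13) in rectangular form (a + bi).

ω_13^5 = e^(-2πi·5/13)
= cos(-2π·5/13) + i·sin(-2π·5/13)
= cos(-10π/13) + i·sin(-10π/13)

ω_13^5 = cos(-10π/13) + i·sin(-10π/13) = -0.7485-0.6631i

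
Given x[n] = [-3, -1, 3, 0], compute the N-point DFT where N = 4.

X[k] = Σ(n=0 to 3) x[n] · ω_4^(nk)
where ω_4 = e^(-2πi/4)

Computing each X[k]:
X[0] = -1
X[1] = -6+1i
X[2] = 1
X[3] = -6-1i

X = [-1, -6+1i, 1, -6-1i]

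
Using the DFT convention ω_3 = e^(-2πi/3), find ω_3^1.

ω_3^1 = e^(-2πi·1/3)
= cos(-2π·1/3) + i·sin(-2π·1/3)
= cos(-2π/3) + i·sin(-2π/3)

ω_3^1 = cos(-2π/3) + i·sin(-2π/3) = -0.5000-0.8660i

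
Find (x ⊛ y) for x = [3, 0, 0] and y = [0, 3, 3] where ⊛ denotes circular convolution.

(x ⊛ y)[n] = Σ(m=0 to 2) x[m] · y[(n-m) mod 3]

Computing each output sample:
(x ⊛ y)[0] = 0
(x ⊛ y)[1] = 9
(x ⊛ y)[2] = 9

x ⊛ y = [0, 9, 9]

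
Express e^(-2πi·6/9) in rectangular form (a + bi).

ω_9^6 = e^(-2πi·6/9)
= cos(-2π·6/9) + i·sin(-2π·6/9)
= cos(-12π/9) + i·sin(-12π/9)

ω_9^6 = cos(-12π/9) + i·sin(-12π/9) = -0.5000+0.8660i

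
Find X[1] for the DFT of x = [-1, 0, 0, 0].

X[1] = Σ(n=0 to 3) x[n] · ω_4^(1n) where ω_4 = e^(-2πi/4)
= (-1)·ω_4^0 + (0)·ω_4^1 + (0)·ω_4^2 + (0)·ω_4^3

X[1] = -1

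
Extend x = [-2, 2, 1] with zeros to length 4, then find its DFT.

Original 3-point DFT: [1, -3.5000-0.8660i, -3.5000+0.8660i]
Zero-padded 4-point DFT provides frequency interpolation.

DFT_4([x, 0, ...]) = [1, -3-2i, -3, -3+2i]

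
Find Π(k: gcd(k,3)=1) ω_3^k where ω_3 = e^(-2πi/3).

The primitive 3rd roots of unity are ω_3^k for k coprime to 3: k ∈ {1, 2}
Their product equals the constant term of the cyclotomic polynomial Φ_3(x) up to sign.
For n ≥ 3, the product of all primitive nth roots of unity is 1. (For n=1 it is 1; for n=2 it is -1.)

1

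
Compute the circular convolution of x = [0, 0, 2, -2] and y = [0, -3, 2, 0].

(x ⊛ y)[n] = Σ(m=0 to 3) x[m] · y[(n-m) mod 4]

Computing each output sample:
(x ⊛ y)[0] = 10
(x ⊛ y)[1] = -4
(x ⊛ y)[2] = 0
(x ⊛ y)[3] = -6

x ⊛ y = [10, -4, 0, -6]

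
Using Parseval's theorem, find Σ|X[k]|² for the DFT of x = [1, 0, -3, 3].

Parseval: Σ|x[n]|² = (1/N)Σ|X[k]|², so Σ|X[k]|² = N·Σ|x[n]|² = 4·19.0000

Σ|X[k]|² = N·Σ|x[n]|² = 4·19.0000 = 76.0000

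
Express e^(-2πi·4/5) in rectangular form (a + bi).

ω_5^4 = e^(-2πi·4/5)
= cos(-2π·4/5) + i·sin(-2π·4/5)
= cos(-8π/5) + i·sin(-8π/5)

ω_5^4 = cos(-8π/5) + i·sin(-8π/5) = 0.3090+0.9511i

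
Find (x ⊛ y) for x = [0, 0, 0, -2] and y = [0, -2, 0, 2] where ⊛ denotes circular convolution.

(x ⊛ y)[n] = Σ(m=0 to 3) x[m] · y[(n-m) mod 4]

Computing each output sample:
(x ⊛ y)[0] = 4
(x ⊛ y)[1] = 0
(x ⊛ y)[2] = -4
(x ⊛ y)[3] = 0

x ⊛ y = [4, 0, -4, 0]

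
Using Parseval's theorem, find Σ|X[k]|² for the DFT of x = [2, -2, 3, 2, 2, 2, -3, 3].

Parseval: Σ|x[n]|² = (1/N)Σ|X[k]|², so Σ|X[k]|² = N·Σ|x[n]|² = 8·47.0000

Σ|X[k]|² = N·Σ|x[n]|² = 8·47.0000 = 376.0000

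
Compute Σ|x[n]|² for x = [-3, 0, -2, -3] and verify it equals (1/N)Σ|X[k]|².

Time domain:
Σ|x[n]|² = |-3|² + |0|² + |-2|² + |-3|² = 22.0000

Frequency domain:
(1/4)Σ|X[k]|² = (1/4)(|-8|² + |-1-3i|² + |-2|² + |-1+3i|²) = (1/4)·88.0000 = 22.0000

Both sides agree, confirming Parseval's theorem.

Σ|x[n]|² = (1/N)Σ|X[k]|² = 22.0000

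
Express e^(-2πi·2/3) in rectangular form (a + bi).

ω_3^2 = e^(-2πi·2/3)
= cos(-2π·2/3) + i·sin(-2π·2/3)
= cos(-4π/3) + i·sin(-4π/3)

ω_3^2 = cos(-4π/3) + i·sin(-4π/3) = -0.5000+0.8660i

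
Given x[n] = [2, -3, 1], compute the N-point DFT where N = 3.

X[k] = Σ(n=0 to 2) x[n] · ω_3^(nk)
where ω_3 = e^(-2πi/3)

Computing each X[k]:
X[0] = 0
X[1] = 3.0000+3.4641i
X[2] = 3.0000-3.4641i

X = [0, 3.0000+3.4641i, 3.0000-3.4641i]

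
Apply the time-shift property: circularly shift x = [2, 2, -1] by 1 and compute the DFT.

Time shift by 1: X_shifted[k] = ω_3^(1k) · X[k]
Shifted x = [-1, 2, 2]

DFT(x[n-1]) = [3, -3, -3]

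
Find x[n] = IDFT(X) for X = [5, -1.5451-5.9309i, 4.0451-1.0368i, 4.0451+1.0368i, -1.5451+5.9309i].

x[n] = (1/5) Σ(k=0 to 4) X[k] · e^(2πikn/5)

Computing each x[n]:
x[0] = 2
x[1] = 2
x[2] = 3
x[3] = 1
x[4] = -3

x = [2, 2, 3, 1, -3]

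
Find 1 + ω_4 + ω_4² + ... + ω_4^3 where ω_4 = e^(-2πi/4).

Sum of all nth roots of unity equals 0 for n > 1 (geometric series with r ≠ 1).

0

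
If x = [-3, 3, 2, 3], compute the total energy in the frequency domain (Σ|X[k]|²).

Parseval: Σ|x[n]|² = (1/N)Σ|X[k]|², so Σ|X[k]|² = N·Σ|x[n]|² = 4·31.0000

Σ|X[k]|² = N·Σ|x[n]|² = 4·31.0000 = 124.0000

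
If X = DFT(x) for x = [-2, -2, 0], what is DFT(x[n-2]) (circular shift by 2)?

Time shift by 2: X_shifted[k] = ω_3^(2k) · X[k]
Shifted x = [-2, 0, -2]

DFT(x[n-2]) = [-4, -1.0000-1.7321i, -1.0000+1.7321i]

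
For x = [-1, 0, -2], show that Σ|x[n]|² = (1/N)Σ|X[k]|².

Time domain:
Σ|x[n]|² = |-1|² + |0|² + |-2|² = 5.0000

Frequency domain:
(1/3)Σ|X[k]|² = (1/3)(|-3|² + |-1.7321i|² + |1.7321i|²) = (1/3)·15.0000 = 5.0000

Both sides agree, confirming Parseval's theorem.

Σ|x[n]|² = (1/N)Σ|X[k]|² = 5.0000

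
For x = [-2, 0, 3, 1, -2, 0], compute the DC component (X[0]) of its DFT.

X[0] = Σ(n=0 to 5) x[n] · ω_6^0 = Σ x[n]
= (-2) + (0) + (3) + (1) + (-2) + (0)

X[0] = 0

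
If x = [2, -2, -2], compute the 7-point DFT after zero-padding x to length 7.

Original 3-point DFT: [-2, 4, 4]
Zero-padded 7-point DFT provides frequency interpolation.

DFT_7([x, 0, ...]) = [-2, 1.1981+3.5135i, 4.2470+1.0821i, 2.5550-0.6959i, 2.5550+0.6959i, 4.2470-1.0821i, 1.1981-3.5135i]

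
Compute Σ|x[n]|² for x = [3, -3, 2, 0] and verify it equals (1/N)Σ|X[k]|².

Time domain:
Σ|x[n]|² = |3|² + |-3|² + |2|² + |0|² = 22.0000

Frequency domain:
(1/4)Σ|X[k]|² = (1/4)(|2|² + |1+3i|² + |8|² + |1-3i|²) = (1/4)·88.0000 = 22.0000

Both sides agree, confirming Parseval's theorem.

Σ|x[n]|² = (1/N)Σ|X[k]|² = 22.0000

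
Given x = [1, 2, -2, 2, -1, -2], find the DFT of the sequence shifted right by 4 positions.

Time shift by 4: X_shifted[k] = ω_6^(4k) · X[k]
Shifted x = [-2, 2, -1, -2, 1, 2]

DFT(x[n-4]) = [0, 2.0000+1.7321i, -6.0000-1.7321i, -4, -6.0000+1.7321i, 2.0000-1.7321i]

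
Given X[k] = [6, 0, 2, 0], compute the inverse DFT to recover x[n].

x[n] = (1/4) Σ(k=0 to 3) X[k] · e^(2πikn/4)

Computing each x[n]:
x[0] = 2
x[1] = 1
x[2] = 2
x[3] = 1

x = [2, 1, 2, 1]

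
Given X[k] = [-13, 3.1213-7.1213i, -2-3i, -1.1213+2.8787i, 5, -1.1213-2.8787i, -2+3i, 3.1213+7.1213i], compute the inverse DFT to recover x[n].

x[n] = (1/8) Σ(k=0 to 7) X[k] · e^(2πikn/8)

Computing each x[n]:
x[0] = -1
x[1] = 0
x[2] = 2
x[3] = -3
x[4] = -2
x[5] = -3
x[6] = -3
x[7] = -3

x = [-1, 0, 2, -3, -2, -3, -3, -3]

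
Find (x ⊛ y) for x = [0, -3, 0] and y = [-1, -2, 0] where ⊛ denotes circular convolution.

(x ⊛ y)[n] = Σ(m=0 to 2) x[m] · y[(n-m) mod 3]

Computing each output sample:
(x ⊛ y)[0] = 0
(x ⊛ y)[1] = 3
(x ⊛ y)[2] = 6

x ⊛ y = [0, 3, 6]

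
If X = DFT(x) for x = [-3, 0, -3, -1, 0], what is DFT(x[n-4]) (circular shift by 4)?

Time shift by 4: X_shifted[k] = ω_5^(4k) · X[k]
Shifted x = [0, -3, -1, 0, -3]

DFT(x[n-4]) = [-7, -1.0451+0.5878i, 4.5451-0.9511i, 4.5451+0.9511i, -1.0451-0.5878i]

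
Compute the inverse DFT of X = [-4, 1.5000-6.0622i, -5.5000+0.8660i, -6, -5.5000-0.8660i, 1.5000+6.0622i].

x[n] = (1/6) Σ(k=0 to 5) X[k] · e^(2πikn/6)

Computing each x[n]:
x[0] = -3
x[1] = 3
x[2] = 1
x[3] = -2
x[4] = -3
x[5] = 0

x = [-3, 3, 1, -2, -3, 0]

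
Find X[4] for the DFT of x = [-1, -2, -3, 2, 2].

X[4] = Σ(n=0 to 4) x[n] · ω_5^(4n) where ω_5 = e^(-2πi/5)
= (-1)·ω_5^0 + (-2)·ω_5^4 + (-3)·ω_5^8 + (2)·ω_5^12 + (2)·ω_5^16

X[4] = -0.1910-6.7432i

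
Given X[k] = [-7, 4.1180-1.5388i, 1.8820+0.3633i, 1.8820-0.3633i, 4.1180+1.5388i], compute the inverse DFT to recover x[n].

x[n] = (1/5) Σ(k=0 to 4) X[k] · e^(2πikn/5)

Computing each x[n]:
x[0] = 1
x[1] = -1
x[2] = -2
x[3] = -3
x[4] = -2

x = [1, -1, -2, -3, -2]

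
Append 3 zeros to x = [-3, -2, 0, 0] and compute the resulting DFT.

Original 4-point DFT: [-5, -3+2i, -1, -3-2i]
Zero-padded 7-point DFT provides frequency interpolation.

DFT_7([x, 0, ...]) = [-5, -4.2470+1.5637i, -2.5550+1.9499i, -1.1981+0.8678i, -1.1981-0.8678i, -2.5550-1.9499i, -4.2470-1.5637i]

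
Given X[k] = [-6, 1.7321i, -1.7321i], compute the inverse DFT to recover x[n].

x[n] = (1/3) Σ(k=0 to 2) X[k] · e^(2πikn/3)

Computing each x[n]:
x[0] = -2
x[1] = -3
x[2] = -1

x = [-2, -3, -1]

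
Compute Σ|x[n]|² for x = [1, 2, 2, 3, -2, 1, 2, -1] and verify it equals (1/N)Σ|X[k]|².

Time domain:
Σ|x[n]|² = |1|² + |2|² + |2|² + |3|² + |-2|² + |1|² + |2|² + |-1|² = 28.0000

Frequency domain:
(1/8)Σ|X[k]|² = (1/8)(|8|² + |0.8787-3.5355i|² + |-5-1i|² + |5.1213-3.5355i|² + |-2|² + |5.1213+3.5355i|² + |-5+1i|² + |0.8787+3.5355i|²) = (1/8)·224.0000 = 28.0000

Both sides agree, confirming Parseval's theorem.

Σ|x[n]|² = (1/N)Σ|X[k]|² = 28.0000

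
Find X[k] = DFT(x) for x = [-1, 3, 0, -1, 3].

X[k] = Σ(n=0 to 4) x[n] · ω_5^(nk)
where ω_5 = e^(-2πi/5)

Computing each X[k]:
X[0] = 4
X[1] = 1.6631-0.5878i
X[2] = -6.1631+0.9511i
X[3] = -6.1631-0.9511i
X[4] = 1.6631+0.5878i

X = [4, 1.6631-0.5878i, -6.1631+0.9511i, -6.1631-0.9511i, 1.6631+0.5878i]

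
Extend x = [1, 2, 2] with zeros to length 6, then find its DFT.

Original 3-point DFT: [5, -1, -1]
Zero-padded 6-point DFT provides frequency interpolation.

DFT_6([x, 0, ...]) = [5, 1.0000-3.4641i, -1, 1, -1, 1.0000+3.4641i]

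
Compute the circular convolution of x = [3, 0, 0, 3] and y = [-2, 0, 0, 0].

(x ⊛ y)[n] = Σ(m=0 to 3) x[m] · y[(n-m) mod 4]

Computing each output sample:
(x ⊛ y)[0] = -6
(x ⊛ y)[1] = 0
(x ⊛ y)[2] = 0
(x ⊛ y)[3] = -6

x ⊛ y = [-6, 0, 0, -6]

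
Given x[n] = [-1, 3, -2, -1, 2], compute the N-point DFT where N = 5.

X[k] = Σ(n=0 to 4) x[n] · ω_5^(nk)
where ω_5 = e^(-2πi/5)

Computing each X[k]:
X[0] = 1
X[1] = 2.9721-0.3633i
X[2] = -5.9721-1.5388i
X[3] = -5.9721+1.5388i
X[4] = 2.9721+0.3633i

X = [1, 2.9721-0.3633i, -5.9721-1.5388i, -5.9721+1.5388i, 2.9721+0.3633i]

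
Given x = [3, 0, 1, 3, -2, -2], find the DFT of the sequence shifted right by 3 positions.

Time shift by 3: X_shifted[k] = ω_6^(3k) · X[k]
Shifted x = [3, -2, -2, 3, 0, 1]

DFT(x[n-3]) = [3, 0.5000+4.3301i, 7.5000+0.8660i, -1, 7.5000-0.8660i, 0.5000-4.3301i]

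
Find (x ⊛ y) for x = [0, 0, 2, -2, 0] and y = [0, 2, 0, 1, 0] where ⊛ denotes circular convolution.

(x ⊛ y)[n] = Σ(m=0 to 4) x[m] · y[(n-m) mod 5]

Computing each output sample:
(x ⊛ y)[0] = 2
(x ⊛ y)[1] = -2
(x ⊛ y)[2] = 0
(x ⊛ y)[3] = 4
(x ⊛ y)[4] = -4

x ⊛ y = [2, -2, 0, 4, -4]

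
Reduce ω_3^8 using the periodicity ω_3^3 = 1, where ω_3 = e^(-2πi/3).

Since ω_3^3 = 1, powers reduce modulo 3.
8 mod 3 = 2
So ω_3^8 = ω_3^2 = e^(-2πi·2/3)

ω_3^8 = ω_3^2 = -0.5000+0.8660i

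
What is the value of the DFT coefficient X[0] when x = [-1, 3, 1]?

X[0] = Σ(n=0 to 2) x[n] · ω_3^0 = Σ x[n]
= (-1) + (3) + (1)

X[0] = 3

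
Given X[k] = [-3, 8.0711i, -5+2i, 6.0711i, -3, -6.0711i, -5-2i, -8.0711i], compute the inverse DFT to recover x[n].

x[n] = (1/8) Σ(k=0 to 7) X[k] · e^(2πikn/8)

Computing each x[n]:
x[0] = -2
x[1] = -3
x[2] = 0
x[3] = -2
x[4] = -2
x[5] = 2
x[6] = 1
x[7] = 3

x = [-2, -3, 0, -2, -2, 2, 1, 3]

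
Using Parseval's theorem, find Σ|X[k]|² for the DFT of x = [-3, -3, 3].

Parseval: Σ|x[n]|² = (1/N)Σ|X[k]|², so Σ|X[k]|² = N·Σ|x[n]|² = 3·27.0000

Σ|X[k]|² = N·Σ|x[n]|² = 3·27.0000 = 81.0000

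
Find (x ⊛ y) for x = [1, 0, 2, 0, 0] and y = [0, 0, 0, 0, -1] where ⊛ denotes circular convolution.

(x ⊛ y)[n] = Σ(m=0 to 4) x[m] · y[(n-m) mod 5]

Computing each output sample:
(x ⊛ y)[0] = 0
(x ⊛ y)[1] = -2
(x ⊛ y)[2] = 0
(x ⊛ y)[3] = 0
(x ⊛ y)[4] = -1

x ⊛ y = [0, -2, 0, 0, -1]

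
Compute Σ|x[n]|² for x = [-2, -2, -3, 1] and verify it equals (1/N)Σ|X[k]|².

Time domain:
Σ|x[n]|² = |-2|² + |-2|² + |-3|² + |1|² = 18.0000

Frequency domain:
(1/4)Σ|X[k]|² = (1/4)(|-6|² + |1+3i|² + |-4|² + |1-3i|²) = (1/4)·72.0000 = 18.0000

Both sides agree, confirming Parseval's theorem.

Σ|x[n]|² = (1/N)Σ|X[k]|² = 18.0000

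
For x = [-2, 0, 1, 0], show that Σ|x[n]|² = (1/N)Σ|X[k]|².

Time domain:
Σ|x[n]|² = |-2|² + |0|² + |1|² + |0|² = 5.0000

Frequency domain:
(1/4)Σ|X[k]|² = (1/4)(|-1|² + |-3|² + |-1|² + |-3|²) = (1/4)·20.0000 = 5.0000

Both sides agree, confirming Parseval's theorem.

Σ|x[n]|² = (1/N)Σ|X[k]|² = 5.0000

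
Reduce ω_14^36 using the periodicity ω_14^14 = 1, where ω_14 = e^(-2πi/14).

Since ω_14^14 = 1, powers reduce modulo 14.
36 mod 14 = 8
So ω_14^36 = ω_14^8 = e^(-2πi·8/14)

ω_14^36 = ω_14^8 = -0.9010+0.4339i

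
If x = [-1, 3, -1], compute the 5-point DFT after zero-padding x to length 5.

Original 3-point DFT: [1, -2.0000-3.4641i, -2.0000+3.4641i]
Zero-padded 5-point DFT provides frequency interpolation.

DFT_5([x, 0, ...]) = [1, 0.7361-2.2654i, -3.7361-2.7144i, -3.7361+2.7144i, 0.7361+2.2654i]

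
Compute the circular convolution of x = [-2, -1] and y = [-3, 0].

(x ⊛ y)[n] = Σ(m=0 to 1) x[m] · y[(n-m) mod 2]

Computing each output sample:
(x ⊛ y)[0] = 6
(x ⊛ y)[1] = 3

x ⊛ y = [6, 3]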